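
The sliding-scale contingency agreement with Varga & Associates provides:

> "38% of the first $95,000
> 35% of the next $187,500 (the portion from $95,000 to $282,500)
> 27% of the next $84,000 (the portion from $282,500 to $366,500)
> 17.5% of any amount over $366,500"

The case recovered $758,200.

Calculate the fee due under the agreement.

First $95,000 at 38% = $36,100.00
Next $187,500 at 35% = $65,625.00
Next $84,000 at 27% = $22,680.00
Remaining $391,700 at 17.5% = $68,547.50
Fee: $36,100.00 + $65,625.00 + $22,680.00 + $68,547.50 = $192,952.50

$192,952.50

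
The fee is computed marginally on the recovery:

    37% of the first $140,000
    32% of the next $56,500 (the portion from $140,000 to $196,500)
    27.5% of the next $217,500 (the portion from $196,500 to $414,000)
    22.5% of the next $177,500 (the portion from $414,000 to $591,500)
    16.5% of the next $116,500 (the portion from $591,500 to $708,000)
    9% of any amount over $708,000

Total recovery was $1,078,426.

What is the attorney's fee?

First $140,000 at 37% = $51,800.00
Next $56,500 at 32% = $18,080.00
Next $217,500 at 27.5% = $59,812.50
Next $177,500 at 22.5% = $39,937.50
Next $116,500 at 16.5% = $19,222.50
Remaining $370,426 at 9% = $33,338.34
Fee: $51,800.00 + $18,080.00 + $59,812.50 + $39,937.50 + $19,222.50 + $33,338.34 = $222,190.84

$222,190.84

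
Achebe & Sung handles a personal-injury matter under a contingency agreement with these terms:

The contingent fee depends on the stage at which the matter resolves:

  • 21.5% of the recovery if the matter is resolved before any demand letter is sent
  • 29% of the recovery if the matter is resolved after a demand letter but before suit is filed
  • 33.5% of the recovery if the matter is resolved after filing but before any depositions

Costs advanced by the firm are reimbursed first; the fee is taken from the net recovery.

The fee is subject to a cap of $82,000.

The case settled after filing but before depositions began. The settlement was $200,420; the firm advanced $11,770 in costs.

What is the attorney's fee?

Fee base (net of costs): $200,420 − $11,770 = $188,650
The matter settled after filing but before depositions began, so the 33.5% rate applies.
$188,650 × 33.5% = $63,197.75
$63,197.75 is under the $82,000 cap.

$63,197.75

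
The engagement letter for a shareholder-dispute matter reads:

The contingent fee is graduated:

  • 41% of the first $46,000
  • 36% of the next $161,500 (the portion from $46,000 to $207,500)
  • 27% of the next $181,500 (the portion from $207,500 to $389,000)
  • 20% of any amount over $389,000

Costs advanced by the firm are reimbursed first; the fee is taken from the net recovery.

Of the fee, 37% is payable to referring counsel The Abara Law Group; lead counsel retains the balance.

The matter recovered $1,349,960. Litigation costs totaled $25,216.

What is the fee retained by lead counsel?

$197,286.89

Fee base (net of costs): $1,349,960 − $25,216 = $1,324,744
First $46,000 at 41% = $18,860.00
Next $161,500 at 36% = $58,140.00
Next $181,500 at 27% = $49,005.00
Remaining $935,744 at 20% = $187,148.80
Fee: $18,860.00 + $58,140.00 + $49,005.00 + $187,148.80 = $313,153.80
Referral share: 37% of $313,153.80 = $115,866.91; lead counsel retains $313,153.80 − $115,866.91 = $197,286.89.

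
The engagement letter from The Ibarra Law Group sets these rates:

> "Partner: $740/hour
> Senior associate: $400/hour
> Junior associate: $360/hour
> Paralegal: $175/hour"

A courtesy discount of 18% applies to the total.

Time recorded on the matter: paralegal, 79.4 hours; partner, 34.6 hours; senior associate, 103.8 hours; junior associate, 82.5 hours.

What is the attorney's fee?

Partner: 34.6 × $740 = $25,604.00
Senior associate: 103.8 × $400 = $41,520.00
Junior associate: 82.5 × $360 = $29,700.00
Paralegal: 79.4 × $175 = $13,895.00
Subtotal: $110,719.00
Less 18% discount: −$19,929.42
Total: $110,719.00 − $19,929.42 = $90,789.58

$90,789.58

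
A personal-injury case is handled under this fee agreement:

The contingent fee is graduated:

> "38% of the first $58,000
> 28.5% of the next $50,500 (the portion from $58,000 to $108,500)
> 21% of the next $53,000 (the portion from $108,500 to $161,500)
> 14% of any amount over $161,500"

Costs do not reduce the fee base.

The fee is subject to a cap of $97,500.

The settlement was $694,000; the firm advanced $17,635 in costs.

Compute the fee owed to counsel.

$97,500.00

Fee base is the gross recovery, $694,000; costs are reimbursed separately.
First $58,000 at 38% = $22,040.00
Next $50,500 at 28.5% = $14,392.50
Next $53,000 at 21% = $11,130.00
Remaining $532,500 at 14% = $74,550.00
Fee: $22,040.00 + $14,392.50 + $11,130.00 + $74,550.00 = $122,112.50
$122,112.50 exceeds the $97,500 cap, so the fee is capped at $97,500.00.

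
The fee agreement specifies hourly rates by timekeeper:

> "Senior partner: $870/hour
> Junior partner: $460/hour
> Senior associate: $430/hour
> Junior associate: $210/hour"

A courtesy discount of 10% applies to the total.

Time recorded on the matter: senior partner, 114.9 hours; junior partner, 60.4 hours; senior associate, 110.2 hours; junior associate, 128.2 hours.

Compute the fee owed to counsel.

$181,849.50

Senior partner: 114.9 × $870 = $99,963.00
Junior partner: 60.4 × $460 = $27,784.00
Senior associate: 110.2 × $430 = $47,386.00
Junior associate: 128.2 × $210 = $26,922.00
Subtotal: $202,055.00
Less 10% discount: −$20,205.50
Total: $202,055.00 − $20,205.50 = $181,849.50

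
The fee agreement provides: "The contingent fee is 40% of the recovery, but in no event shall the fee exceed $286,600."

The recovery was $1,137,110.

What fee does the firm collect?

$286,600.00

40% of $1,137,110 = $454,844.00
That exceeds the $286,600 cap, so the fee is capped at $286,600.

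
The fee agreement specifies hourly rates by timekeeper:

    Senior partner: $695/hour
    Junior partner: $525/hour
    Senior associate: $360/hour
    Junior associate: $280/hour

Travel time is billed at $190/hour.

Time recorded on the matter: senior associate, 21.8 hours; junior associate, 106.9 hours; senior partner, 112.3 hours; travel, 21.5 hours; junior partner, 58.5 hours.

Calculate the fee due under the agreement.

Senior partner: 112.3 × $695 = $78,048.50
Junior partner: 58.5 × $525 = $30,712.50
Senior associate: 21.8 × $360 = $7,848.00
Junior associate: 106.9 × $280 = $29,932.00
Subtotal: $78,048.50 + $30,712.50 + $7,848.00 + $29,932.00 = $146,541.00
Travel: 21.5 × $190 = $4,085.00
Total: $146,541.00 + $4,085.00 = $150,626.00

$150,626.00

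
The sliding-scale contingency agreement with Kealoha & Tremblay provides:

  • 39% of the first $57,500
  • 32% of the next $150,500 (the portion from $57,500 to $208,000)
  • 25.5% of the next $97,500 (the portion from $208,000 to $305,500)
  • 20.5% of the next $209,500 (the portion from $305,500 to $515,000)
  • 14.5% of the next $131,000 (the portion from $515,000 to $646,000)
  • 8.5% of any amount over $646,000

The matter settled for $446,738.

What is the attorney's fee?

First $57,500 at 39% = $22,425.00
Next $150,500 at 32% = $48,160.00
Next $97,500 at 25.5% = $24,862.50
Remaining $141,238 at 20.5% = $28,953.79
Fee: $22,425.00 + $48,160.00 + $24,862.50 + $28,953.79 = $124,401.29

$124,401.29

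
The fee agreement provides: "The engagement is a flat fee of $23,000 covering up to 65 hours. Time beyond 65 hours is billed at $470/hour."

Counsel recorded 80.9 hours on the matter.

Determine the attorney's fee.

Flat fee: $23,000.00
Excess hours: 80.9 − 65 = 15.9
Overrun: 15.9 × $470 = $7,473.00
Total: $23,000.00 + $7,473.00 = $30,473.00

$30,473.00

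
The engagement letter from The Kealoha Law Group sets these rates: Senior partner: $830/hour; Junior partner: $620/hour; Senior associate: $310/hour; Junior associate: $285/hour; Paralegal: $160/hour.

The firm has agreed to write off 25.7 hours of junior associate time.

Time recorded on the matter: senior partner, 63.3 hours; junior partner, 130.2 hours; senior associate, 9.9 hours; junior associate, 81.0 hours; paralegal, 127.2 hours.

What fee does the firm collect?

Senior partner: 63.3 × $830 = $52,539.00
Junior partner: 130.2 × $620 = $80,724.00
Senior associate: 9.9 × $310 = $3,069.00
Junior associate: 81.0 × $285 = $23,085.00
Paralegal: 127.2 × $160 = $20,352.00
Subtotal: $179,769.00
Write-off: 25.7 × $285 = $7,324.50
Total: $179,769.00 − $7,324.50 = $172,444.50

$172,444.50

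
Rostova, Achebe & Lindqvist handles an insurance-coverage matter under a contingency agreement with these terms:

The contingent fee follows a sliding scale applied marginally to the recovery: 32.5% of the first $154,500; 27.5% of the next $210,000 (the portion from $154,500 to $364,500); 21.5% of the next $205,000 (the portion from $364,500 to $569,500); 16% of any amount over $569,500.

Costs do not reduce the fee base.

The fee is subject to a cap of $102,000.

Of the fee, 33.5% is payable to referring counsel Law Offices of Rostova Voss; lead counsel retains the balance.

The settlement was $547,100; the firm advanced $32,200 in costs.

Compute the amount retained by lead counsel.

$67,830.00

Fee base is the gross recovery, $547,100; costs are reimbursed separately.
First $154,500 at 32.5% = $50,212.50
Next $210,000 at 27.5% = $57,750.00
Remaining $182,600 at 21.5% = $39,259.00
Fee: $50,212.50 + $57,750.00 + $39,259.00 = $147,221.50
$147,221.50 exceeds the $102,000 cap, so the fee is capped at $102,000.00.
Referral share: 33.5% of $102,000.00 = $34,170.00; lead counsel retains $102,000.00 − $34,170.00 = $67,830.00.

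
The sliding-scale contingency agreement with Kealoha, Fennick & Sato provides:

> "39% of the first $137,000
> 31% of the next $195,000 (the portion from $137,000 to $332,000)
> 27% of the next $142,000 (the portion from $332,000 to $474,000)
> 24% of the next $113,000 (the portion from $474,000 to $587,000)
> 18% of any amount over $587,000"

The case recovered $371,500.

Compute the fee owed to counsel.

$124,545.00

First $137,000 at 39% = $53,430.00
Next $195,000 at 31% = $60,450.00
Remaining $39,500 at 27% = $10,665.00
Fee: $53,430.00 + $60,450.00 + $10,665.00 = $124,545.00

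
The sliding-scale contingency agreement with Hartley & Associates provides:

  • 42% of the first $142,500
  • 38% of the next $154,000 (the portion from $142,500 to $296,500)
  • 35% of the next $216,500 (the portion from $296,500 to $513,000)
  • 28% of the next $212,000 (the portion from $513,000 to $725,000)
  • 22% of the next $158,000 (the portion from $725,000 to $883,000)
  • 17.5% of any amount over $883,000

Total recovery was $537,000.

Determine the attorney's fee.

First $142,500 at 42% = $59,850.00
Next $154,000 at 38% = $58,520.00
Next $216,500 at 35% = $75,775.00
Remaining $24,000 at 28% = $6,720.00
Fee: $59,850.00 + $58,520.00 + $75,775.00 + $6,720.00 = $200,865.00

$200,865.00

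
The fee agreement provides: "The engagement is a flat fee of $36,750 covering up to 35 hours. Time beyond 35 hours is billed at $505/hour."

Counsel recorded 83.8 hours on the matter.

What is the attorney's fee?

Flat fee: $36,750.00
Excess hours: 83.8 − 35 = 48.8
Overrun: 48.8 × $505 = $24,644.00
Total: $36,750.00 + $24,644.00 = $61,394.00

$61,394.00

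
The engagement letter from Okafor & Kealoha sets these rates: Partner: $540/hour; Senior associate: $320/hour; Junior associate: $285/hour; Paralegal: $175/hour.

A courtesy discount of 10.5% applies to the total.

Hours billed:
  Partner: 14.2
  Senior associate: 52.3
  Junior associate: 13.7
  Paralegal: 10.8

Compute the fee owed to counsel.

$27,027.66

Partner: 14.2 × $540 = $7,668.00
Senior associate: 52.3 × $320 = $16,736.00
Junior associate: 13.7 × $285 = $3,904.50
Paralegal: 10.8 × $175 = $1,890.00
Subtotal: $30,198.50
Less 10.5% discount: −$3,170.84
Total: $30,198.50 − $3,170.84 = $27,027.66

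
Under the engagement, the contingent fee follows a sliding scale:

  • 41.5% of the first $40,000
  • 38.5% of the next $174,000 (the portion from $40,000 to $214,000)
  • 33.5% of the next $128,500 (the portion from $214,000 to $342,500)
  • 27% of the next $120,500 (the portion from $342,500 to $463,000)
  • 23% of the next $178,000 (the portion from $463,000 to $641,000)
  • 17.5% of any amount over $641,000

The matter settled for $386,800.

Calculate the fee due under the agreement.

$138,598.50

First $40,000 at 41.5% = $16,600.00
Next $174,000 at 38.5% = $66,990.00
Next $128,500 at 33.5% = $43,047.50
Remaining $44,300 at 27% = $11,961.00
Fee: $16,600.00 + $66,990.00 + $43,047.50 + $11,961.00 = $138,598.50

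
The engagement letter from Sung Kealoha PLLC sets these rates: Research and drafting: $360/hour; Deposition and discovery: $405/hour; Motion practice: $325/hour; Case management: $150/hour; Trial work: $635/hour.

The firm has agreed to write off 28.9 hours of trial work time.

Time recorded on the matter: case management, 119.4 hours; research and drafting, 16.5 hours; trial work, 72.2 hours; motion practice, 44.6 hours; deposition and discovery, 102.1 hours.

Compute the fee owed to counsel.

Research and drafting: 16.5 × $360 = $5,940.00
Deposition and discovery: 102.1 × $405 = $41,350.50
Motion practice: 44.6 × $325 = $14,495.00
Case management: 119.4 × $150 = $17,910.00
Trial work: 72.2 × $635 = $45,847.00
Subtotal: $125,542.50
Write-off: 28.9 × $635 = $18,351.50
Total: $125,542.50 − $18,351.50 = $107,191.00

$107,191.00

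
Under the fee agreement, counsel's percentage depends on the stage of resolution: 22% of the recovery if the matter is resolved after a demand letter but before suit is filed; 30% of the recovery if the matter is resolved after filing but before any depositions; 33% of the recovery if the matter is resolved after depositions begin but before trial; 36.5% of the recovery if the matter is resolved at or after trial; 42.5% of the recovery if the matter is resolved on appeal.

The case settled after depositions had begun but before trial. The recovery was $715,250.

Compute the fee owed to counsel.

$236,032.50

The matter settled after depositions had begun but before trial, so the 33% rate applies.
$715,250 × 33% = $236,032.50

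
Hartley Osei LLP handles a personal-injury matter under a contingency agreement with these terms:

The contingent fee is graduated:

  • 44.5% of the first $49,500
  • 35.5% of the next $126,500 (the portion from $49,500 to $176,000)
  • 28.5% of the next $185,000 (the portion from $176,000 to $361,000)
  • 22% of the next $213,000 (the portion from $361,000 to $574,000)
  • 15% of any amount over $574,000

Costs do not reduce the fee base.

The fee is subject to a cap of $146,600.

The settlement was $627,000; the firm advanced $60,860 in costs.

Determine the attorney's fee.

Fee base is the gross recovery, $627,000; costs are reimbursed separately.
First $49,500 at 44.5% = $22,027.50
Next $126,500 at 35.5% = $44,907.50
Next $185,000 at 28.5% = $52,725.00
Next $213,000 at 22% = $46,860.00
Remaining $53,000 at 15% = $7,950.00
Fee: $22,027.50 + $44,907.50 + $52,725.00 + $46,860.00 + $7,950.00 = $174,470.00
$174,470.00 exceeds the $146,600 cap, so the fee is capped at $146,600.00.

$146,600.00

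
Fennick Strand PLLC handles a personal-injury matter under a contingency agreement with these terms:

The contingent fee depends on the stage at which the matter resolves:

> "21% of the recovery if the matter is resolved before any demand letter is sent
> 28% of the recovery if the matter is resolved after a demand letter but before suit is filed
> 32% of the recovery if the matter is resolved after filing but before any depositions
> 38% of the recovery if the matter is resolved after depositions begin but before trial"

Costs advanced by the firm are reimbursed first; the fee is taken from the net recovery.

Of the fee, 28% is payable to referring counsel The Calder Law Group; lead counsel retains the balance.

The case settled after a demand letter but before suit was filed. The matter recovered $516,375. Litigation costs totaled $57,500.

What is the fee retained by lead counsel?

Fee base (net of costs): $516,375 − $57,500 = $458,875
The matter settled after a demand letter but before suit was filed, so the 28% rate applies.
$458,875 × 28% = $128,485.00
Referral share: 28% of $128,485.00 = $35,975.80; lead counsel retains $128,485.00 − $35,975.80 = $92,509.20.

$92,509.20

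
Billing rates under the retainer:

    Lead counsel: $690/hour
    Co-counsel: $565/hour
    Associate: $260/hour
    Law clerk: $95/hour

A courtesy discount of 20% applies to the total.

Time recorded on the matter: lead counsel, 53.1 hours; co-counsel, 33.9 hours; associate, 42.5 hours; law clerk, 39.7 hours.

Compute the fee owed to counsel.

$56,491.20

Lead counsel: 53.1 × $690 = $36,639.00
Co-counsel: 33.9 × $565 = $19,153.50
Associate: 42.5 × $260 = $11,050.00
Law clerk: 39.7 × $95 = $3,771.50
Subtotal: $70,614.00
Less 20% discount: −$14,122.80
Total: $70,614.00 − $14,122.80 = $56,491.20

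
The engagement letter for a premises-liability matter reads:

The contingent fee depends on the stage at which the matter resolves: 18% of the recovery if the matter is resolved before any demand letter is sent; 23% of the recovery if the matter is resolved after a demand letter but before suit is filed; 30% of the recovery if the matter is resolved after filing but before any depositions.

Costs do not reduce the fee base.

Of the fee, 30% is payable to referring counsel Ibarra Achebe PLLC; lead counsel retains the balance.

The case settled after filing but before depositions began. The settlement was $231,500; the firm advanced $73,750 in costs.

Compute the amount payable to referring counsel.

$20,835.00

Fee base is the gross recovery, $231,500; costs are reimbursed separately.
The matter settled after filing but before depositions began, so the 30% rate applies.
$231,500 × 30% = $69,450.00
Referral share: 30% of $69,450.00 = $20,835.00; lead counsel retains $69,450.00 − $20,835.00 = $48,615.00.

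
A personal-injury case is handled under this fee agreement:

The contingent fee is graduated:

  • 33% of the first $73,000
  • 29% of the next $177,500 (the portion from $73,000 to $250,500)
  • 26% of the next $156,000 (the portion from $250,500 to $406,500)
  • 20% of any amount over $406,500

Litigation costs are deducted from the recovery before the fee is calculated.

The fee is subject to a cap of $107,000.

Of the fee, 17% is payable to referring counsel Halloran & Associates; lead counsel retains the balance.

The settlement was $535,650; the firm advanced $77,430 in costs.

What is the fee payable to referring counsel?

$18,190.00

Fee base (net of costs): $535,650 − $77,430 = $458,220
First $73,000 at 33% = $24,090.00
Next $177,500 at 29% = $51,475.00
Next $156,000 at 26% = $40,560.00
Remaining $51,720 at 20% = $10,344.00
Fee: $24,090.00 + $51,475.00 + $40,560.00 + $10,344.00 = $126,469.00
$126,469.00 exceeds the $107,000 cap, so the fee is capped at $107,000.00.
Referral share: 17% of $107,000.00 = $18,190.00; lead counsel retains $107,000.00 − $18,190.00 = $88,810.00.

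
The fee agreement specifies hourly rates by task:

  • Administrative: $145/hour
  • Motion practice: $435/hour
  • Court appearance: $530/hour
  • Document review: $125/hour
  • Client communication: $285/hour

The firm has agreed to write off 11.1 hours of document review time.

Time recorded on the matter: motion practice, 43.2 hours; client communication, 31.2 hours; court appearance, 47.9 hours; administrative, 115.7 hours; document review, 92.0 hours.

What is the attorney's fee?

Administrative: 115.7 × $145 = $16,776.50
Motion practice: 43.2 × $435 = $18,792.00
Court appearance: 47.9 × $530 = $25,387.00
Document review: 92.0 × $125 = $11,500.00
Client communication: 31.2 × $285 = $8,892.00
Subtotal: $81,347.50
Write-off: 11.1 × $125 = $1,387.50
Total: $81,347.50 − $1,387.50 = $79,960.00

$79,960.00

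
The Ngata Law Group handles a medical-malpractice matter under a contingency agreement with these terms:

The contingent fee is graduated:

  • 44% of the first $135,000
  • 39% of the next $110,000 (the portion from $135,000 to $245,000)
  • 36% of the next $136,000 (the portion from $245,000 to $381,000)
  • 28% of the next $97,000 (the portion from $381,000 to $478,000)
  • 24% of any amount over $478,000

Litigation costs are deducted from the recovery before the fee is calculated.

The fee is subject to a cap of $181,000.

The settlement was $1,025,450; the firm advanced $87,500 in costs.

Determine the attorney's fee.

Fee base (net of costs): $1,025,450 − $87,500 = $937,950
First $135,000 at 44% = $59,400.00
Next $110,000 at 39% = $42,900.00
Next $136,000 at 36% = $48,960.00
Next $97,000 at 28% = $27,160.00
Remaining $459,950 at 24% = $110,388.00
Fee: $59,400.00 + $42,900.00 + $48,960.00 + $27,160.00 + $110,388.00 = $288,808.00
$288,808.00 exceeds the $181,000 cap, so the fee is capped at $181,000.00.

$181,000.00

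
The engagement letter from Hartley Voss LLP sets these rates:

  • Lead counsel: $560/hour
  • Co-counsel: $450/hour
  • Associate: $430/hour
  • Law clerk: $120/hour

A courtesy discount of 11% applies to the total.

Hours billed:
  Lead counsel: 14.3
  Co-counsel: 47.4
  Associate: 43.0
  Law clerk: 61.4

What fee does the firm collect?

Lead counsel: 14.3 × $560 = $8,008.00
Co-counsel: 47.4 × $450 = $21,330.00
Associate: 43.0 × $430 = $18,490.00
Law clerk: 61.4 × $120 = $7,368.00
Subtotal: $55,196.00
Less 11% discount: −$6,071.56
Total: $55,196.00 − $6,071.56 = $49,124.44

$49,124.44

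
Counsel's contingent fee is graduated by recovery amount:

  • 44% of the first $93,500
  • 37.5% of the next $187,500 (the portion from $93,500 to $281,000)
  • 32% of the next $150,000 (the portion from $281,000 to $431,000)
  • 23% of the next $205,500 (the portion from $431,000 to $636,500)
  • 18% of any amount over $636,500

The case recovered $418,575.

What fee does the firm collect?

First $93,500 at 44% = $41,140.00
Next $187,500 at 37.5% = $70,312.50
Remaining $137,575 at 32% = $44,024.00
Fee: $41,140.00 + $70,312.50 + $44,024.00 = $155,476.50

$155,476.50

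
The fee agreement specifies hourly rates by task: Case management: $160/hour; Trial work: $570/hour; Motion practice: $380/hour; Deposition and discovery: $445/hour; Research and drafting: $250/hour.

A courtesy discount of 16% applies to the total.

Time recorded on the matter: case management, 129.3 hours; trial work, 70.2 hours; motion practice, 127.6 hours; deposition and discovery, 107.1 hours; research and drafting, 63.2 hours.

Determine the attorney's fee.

$145,025.58

Case management: 129.3 × $160 = $20,688.00
Trial work: 70.2 × $570 = $40,014.00
Motion practice: 127.6 × $380 = $48,488.00
Deposition and discovery: 107.1 × $445 = $47,659.50
Research and drafting: 63.2 × $250 = $15,800.00
Subtotal: $172,649.50
Less 16% discount: −$27,623.92
Total: $172,649.50 − $27,623.92 = $145,025.58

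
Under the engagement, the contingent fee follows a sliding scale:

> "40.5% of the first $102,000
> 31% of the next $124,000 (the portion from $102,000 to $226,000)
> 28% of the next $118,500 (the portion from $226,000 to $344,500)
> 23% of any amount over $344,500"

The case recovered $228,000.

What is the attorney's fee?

$80,310.00

First $102,000 at 40.5% = $41,310.00
Next $124,000 at 31% = $38,440.00
Remaining $2,000 at 28% = $560.00
Fee: $41,310.00 + $38,440.00 + $560.00 = $80,310.00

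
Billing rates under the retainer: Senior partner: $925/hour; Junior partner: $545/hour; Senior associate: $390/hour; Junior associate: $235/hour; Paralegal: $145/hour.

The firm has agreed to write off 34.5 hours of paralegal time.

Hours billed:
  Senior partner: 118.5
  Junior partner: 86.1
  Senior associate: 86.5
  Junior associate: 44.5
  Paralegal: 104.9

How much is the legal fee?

$210,937.50

Senior partner: 118.5 × $925 = $109,612.50
Junior partner: 86.1 × $545 = $46,924.50
Senior associate: 86.5 × $390 = $33,735.00
Junior associate: 44.5 × $235 = $10,457.50
Paralegal: 104.9 × $145 = $15,210.50
Subtotal: $215,940.00
Write-off: 34.5 × $145 = $5,002.50
Total: $215,940.00 − $5,002.50 = $210,937.50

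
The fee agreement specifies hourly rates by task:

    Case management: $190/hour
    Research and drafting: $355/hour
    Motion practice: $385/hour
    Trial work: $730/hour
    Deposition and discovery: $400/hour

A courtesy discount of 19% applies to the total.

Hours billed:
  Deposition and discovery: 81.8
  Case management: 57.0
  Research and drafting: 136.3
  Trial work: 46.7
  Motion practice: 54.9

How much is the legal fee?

Case management: 57.0 × $190 = $10,830.00
Research and drafting: 136.3 × $355 = $48,386.50
Motion practice: 54.9 × $385 = $21,136.50
Trial work: 46.7 × $730 = $34,091.00
Deposition and discovery: 81.8 × $400 = $32,720.00
Subtotal: $147,164.00
Less 19% discount: −$27,961.16
Total: $147,164.00 − $27,961.16 = $119,202.84

$119,202.84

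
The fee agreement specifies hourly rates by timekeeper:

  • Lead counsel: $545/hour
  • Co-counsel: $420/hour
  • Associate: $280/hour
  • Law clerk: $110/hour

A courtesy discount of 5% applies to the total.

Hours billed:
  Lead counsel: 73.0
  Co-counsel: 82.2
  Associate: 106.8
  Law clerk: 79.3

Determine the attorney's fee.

$107,289.20

Lead counsel: 73.0 × $545 = $39,785.00
Co-counsel: 82.2 × $420 = $34,524.00
Associate: 106.8 × $280 = $29,904.00
Law clerk: 79.3 × $110 = $8,723.00
Subtotal: $112,936.00
Less 5% discount: −$5,646.80
Total: $112,936.00 − $5,646.80 = $107,289.20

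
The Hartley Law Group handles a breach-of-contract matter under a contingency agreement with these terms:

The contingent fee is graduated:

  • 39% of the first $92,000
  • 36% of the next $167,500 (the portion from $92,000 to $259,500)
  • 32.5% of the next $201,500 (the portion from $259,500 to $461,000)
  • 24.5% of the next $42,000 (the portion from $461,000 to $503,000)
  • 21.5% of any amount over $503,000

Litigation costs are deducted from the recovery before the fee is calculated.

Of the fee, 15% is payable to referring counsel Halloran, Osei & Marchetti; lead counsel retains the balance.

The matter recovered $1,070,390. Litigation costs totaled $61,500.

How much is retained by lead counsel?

Fee base (net of costs): $1,070,390 − $61,500 = $1,008,890
First $92,000 at 39% = $35,880.00
Next $167,500 at 36% = $60,300.00
Next $201,500 at 32.5% = $65,487.50
Next $42,000 at 24.5% = $10,290.00
Remaining $505,890 at 21.5% = $108,766.35
Fee: $35,880.00 + $60,300.00 + $65,487.50 + $10,290.00 + $108,766.35 = $280,723.85
Referral share: 15% of $280,723.85 = $42,108.58; lead counsel retains $280,723.85 − $42,108.58 = $238,615.27.

$238,615.27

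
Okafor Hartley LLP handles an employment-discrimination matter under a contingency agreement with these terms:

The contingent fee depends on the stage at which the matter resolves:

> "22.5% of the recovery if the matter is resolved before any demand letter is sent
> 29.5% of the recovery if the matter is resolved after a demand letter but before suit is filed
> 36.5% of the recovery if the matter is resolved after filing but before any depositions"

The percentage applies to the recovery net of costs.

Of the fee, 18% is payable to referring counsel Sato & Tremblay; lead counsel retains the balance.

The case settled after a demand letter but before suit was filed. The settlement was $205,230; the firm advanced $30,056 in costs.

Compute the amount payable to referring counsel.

$9,301.74

Fee base (net of costs): $205,230 − $30,056 = $175,174
The matter settled after a demand letter but before suit was filed, so the 29.5% rate applies.
$175,174 × 29.5% = $51,676.33
Referral share: 18% of $51,676.33 = $9,301.74; lead counsel retains $51,676.33 − $9,301.74 = $42,374.59.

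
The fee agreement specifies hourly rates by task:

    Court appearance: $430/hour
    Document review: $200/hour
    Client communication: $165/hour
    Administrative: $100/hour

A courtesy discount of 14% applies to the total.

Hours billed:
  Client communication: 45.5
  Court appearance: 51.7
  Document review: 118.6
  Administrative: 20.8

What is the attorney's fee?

Court appearance: 51.7 × $430 = $22,231.00
Document review: 118.6 × $200 = $23,720.00
Client communication: 45.5 × $165 = $7,507.50
Administrative: 20.8 × $100 = $2,080.00
Subtotal: $55,538.50
Less 14% discount: −$7,775.39
Total: $55,538.50 − $7,775.39 = $47,763.11

$47,763.11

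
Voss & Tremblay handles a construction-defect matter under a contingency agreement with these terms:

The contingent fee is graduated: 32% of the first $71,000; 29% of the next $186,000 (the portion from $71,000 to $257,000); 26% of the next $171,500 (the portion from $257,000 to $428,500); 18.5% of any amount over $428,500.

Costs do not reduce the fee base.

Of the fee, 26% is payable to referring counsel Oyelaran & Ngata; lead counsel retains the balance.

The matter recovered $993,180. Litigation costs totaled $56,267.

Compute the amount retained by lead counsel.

$167,029.69

Fee base is the gross recovery, $993,180; costs are reimbursed separately.
First $71,000 at 32% = $22,720.00
Next $186,000 at 29% = $53,940.00
Next $171,500 at 26% = $44,590.00
Remaining $564,680 at 18.5% = $104,465.80
Fee: $22,720.00 + $53,940.00 + $44,590.00 + $104,465.80 = $225,715.80
Referral share: 26% of $225,715.80 = $58,686.11; lead counsel retains $225,715.80 − $58,686.11 = $167,029.69.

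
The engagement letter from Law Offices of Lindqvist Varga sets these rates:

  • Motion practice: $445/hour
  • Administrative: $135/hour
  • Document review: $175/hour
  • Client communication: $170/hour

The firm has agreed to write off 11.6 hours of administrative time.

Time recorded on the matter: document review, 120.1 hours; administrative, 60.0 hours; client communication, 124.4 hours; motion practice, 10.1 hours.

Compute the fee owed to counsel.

Motion practice: 10.1 × $445 = $4,494.50
Administrative: 60.0 × $135 = $8,100.00
Document review: 120.1 × $175 = $21,017.50
Client communication: 124.4 × $170 = $21,148.00
Subtotal: $54,760.00
Write-off: 11.6 × $135 = $1,566.00
Total: $54,760.00 − $1,566.00 = $53,194.00

$53,194.00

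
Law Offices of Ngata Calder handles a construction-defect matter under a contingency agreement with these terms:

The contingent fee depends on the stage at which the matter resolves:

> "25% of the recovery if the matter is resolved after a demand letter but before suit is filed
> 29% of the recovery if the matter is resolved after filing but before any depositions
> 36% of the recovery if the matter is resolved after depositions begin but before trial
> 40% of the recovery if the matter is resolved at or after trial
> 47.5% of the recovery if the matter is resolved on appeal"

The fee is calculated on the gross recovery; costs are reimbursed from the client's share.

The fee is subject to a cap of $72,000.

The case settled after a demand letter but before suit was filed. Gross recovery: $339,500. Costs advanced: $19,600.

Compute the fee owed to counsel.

$72,000.00

Fee base is the gross recovery, $339,500; costs are reimbursed separately.
The matter settled after a demand letter but before suit was filed, so the 25% rate applies.
$339,500 × 25% = $84,875.00
$84,875.00 exceeds the $72,000 cap, so the fee is capped at $72,000.00.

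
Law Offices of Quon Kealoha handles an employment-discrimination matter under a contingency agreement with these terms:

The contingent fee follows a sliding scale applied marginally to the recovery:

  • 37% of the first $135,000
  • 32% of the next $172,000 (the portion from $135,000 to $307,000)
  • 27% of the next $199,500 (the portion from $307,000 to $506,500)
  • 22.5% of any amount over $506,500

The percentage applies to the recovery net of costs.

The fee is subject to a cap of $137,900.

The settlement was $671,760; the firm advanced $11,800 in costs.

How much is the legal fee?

$137,900.00

Fee base (net of costs): $671,760 − $11,800 = $659,960
First $135,000 at 37% = $49,950.00
Next $172,000 at 32% = $55,040.00
Next $199,500 at 27% = $53,865.00
Remaining $153,460 at 22.5% = $34,528.50
Fee: $49,950.00 + $55,040.00 + $53,865.00 + $34,528.50 = $193,383.50
$193,383.50 exceeds the $137,900 cap, so the fee is capped at $137,900.00.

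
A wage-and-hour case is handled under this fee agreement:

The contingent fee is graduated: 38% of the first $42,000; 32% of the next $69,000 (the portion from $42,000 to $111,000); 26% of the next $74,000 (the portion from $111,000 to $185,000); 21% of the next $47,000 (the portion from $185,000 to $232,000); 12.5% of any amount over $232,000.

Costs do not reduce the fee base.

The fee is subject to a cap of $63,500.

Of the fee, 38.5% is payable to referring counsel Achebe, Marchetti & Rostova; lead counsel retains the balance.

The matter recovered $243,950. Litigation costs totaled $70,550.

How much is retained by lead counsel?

$39,052.50

Fee base is the gross recovery, $243,950; costs are reimbursed separately.
First $42,000 at 38% = $15,960.00
Next $69,000 at 32% = $22,080.00
Next $74,000 at 26% = $19,240.00
Next $47,000 at 21% = $9,870.00
Remaining $11,950 at 12.5% = $1,493.75
Fee: $15,960.00 + $22,080.00 + $19,240.00 + $9,870.00 + $1,493.75 = $68,643.75
$68,643.75 exceeds the $63,500 cap, so the fee is capped at $63,500.00.
Referral share: 38.5% of $63,500.00 = $24,447.50; lead counsel retains $63,500.00 − $24,447.50 = $39,052.50.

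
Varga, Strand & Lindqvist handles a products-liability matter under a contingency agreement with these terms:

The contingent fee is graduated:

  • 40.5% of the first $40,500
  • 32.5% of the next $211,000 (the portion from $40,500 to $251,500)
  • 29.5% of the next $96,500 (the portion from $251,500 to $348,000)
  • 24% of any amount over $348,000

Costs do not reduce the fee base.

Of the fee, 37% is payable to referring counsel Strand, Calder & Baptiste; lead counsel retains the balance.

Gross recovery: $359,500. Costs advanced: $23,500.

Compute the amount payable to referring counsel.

Fee base is the gross recovery, $359,500; costs are reimbursed separately.
First $40,500 at 40.5% = $16,402.50
Next $211,000 at 32.5% = $68,575.00
Next $96,500 at 29.5% = $28,467.50
Remaining $11,500 at 24% = $2,760.00
Fee: $16,402.50 + $68,575.00 + $28,467.50 + $2,760.00 = $116,205.00
Referral share: 37% of $116,205.00 = $42,995.85; lead counsel retains $116,205.00 − $42,995.85 = $73,209.15.

$42,995.85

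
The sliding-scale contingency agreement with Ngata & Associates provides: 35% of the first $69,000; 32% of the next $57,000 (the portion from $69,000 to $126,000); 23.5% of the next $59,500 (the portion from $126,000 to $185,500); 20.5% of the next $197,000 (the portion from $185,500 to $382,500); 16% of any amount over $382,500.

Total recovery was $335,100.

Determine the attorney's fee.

First $69,000 at 35% = $24,150.00
Next $57,000 at 32% = $18,240.00
Next $59,500 at 23.5% = $13,982.50
Remaining $149,600 at 20.5% = $30,668.00
Fee: $24,150.00 + $18,240.00 + $13,982.50 + $30,668.00 = $87,040.50

$87,040.50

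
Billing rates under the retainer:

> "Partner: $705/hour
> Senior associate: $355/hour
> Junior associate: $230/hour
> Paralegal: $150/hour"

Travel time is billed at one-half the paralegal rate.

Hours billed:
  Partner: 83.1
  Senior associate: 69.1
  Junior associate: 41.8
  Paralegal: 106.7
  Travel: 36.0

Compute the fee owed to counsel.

Partner: 83.1 × $705 = $58,585.50
Senior associate: 69.1 × $355 = $24,530.50
Junior associate: 41.8 × $230 = $9,614.00
Paralegal: 106.7 × $150 = $16,005.00
Subtotal: $58,585.50 + $24,530.50 + $9,614.00 + $16,005.00 = $108,735.00
Travel: 36.0 × ($150 ÷ 2) = 36.0 × $75.00 = $2,700.00
Total: $108,735.00 + $2,700.00 = $111,435.00

$111,435.00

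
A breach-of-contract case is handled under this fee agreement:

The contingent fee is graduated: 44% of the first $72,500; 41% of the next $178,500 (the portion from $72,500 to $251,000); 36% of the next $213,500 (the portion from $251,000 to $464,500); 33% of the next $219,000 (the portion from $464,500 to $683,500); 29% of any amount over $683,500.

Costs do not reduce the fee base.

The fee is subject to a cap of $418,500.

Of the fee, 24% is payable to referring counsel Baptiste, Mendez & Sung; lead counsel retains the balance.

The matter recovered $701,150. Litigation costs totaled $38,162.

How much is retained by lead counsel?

Fee base is the gross recovery, $701,150; costs are reimbursed separately.
First $72,500 at 44% = $31,900.00
Next $178,500 at 41% = $73,185.00
Next $213,500 at 36% = $76,860.00
Next $219,000 at 33% = $72,270.00
Remaining $17,650 at 29% = $5,118.50
Fee: $31,900.00 + $73,185.00 + $76,860.00 + $72,270.00 + $5,118.50 = $259,333.50
$259,333.50 is under the $418,500 cap.
Referral share: 24% of $259,333.50 = $62,240.04; lead counsel retains $259,333.50 − $62,240.04 = $197,093.46.

$197,093.46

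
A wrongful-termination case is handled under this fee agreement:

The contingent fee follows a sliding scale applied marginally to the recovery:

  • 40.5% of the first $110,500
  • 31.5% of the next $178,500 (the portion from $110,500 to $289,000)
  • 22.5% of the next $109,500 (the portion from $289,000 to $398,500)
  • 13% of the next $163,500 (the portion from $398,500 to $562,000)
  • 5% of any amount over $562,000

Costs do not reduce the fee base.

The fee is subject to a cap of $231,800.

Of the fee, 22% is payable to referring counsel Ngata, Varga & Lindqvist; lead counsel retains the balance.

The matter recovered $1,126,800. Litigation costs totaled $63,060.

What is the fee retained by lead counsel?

Fee base is the gross recovery, $1,126,800; costs are reimbursed separately.
First $110,500 at 40.5% = $44,752.50
Next $178,500 at 31.5% = $56,227.50
Next $109,500 at 22.5% = $24,637.50
Next $163,500 at 13% = $21,255.00
Remaining $564,800 at 5% = $28,240.00
Fee: $44,752.50 + $56,227.50 + $24,637.50 + $21,255.00 + $28,240.00 = $175,112.50
$175,112.50 is under the $231,800 cap.
Referral share: 22% of $175,112.50 = $38,524.75; lead counsel retains $175,112.50 − $38,524.75 = $136,587.75.

$136,587.75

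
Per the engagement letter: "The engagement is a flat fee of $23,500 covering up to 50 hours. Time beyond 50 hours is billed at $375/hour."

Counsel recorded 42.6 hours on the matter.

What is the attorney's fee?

$23,500.00

42.6 hours is within the 50-hour scope; only the flat fee applies.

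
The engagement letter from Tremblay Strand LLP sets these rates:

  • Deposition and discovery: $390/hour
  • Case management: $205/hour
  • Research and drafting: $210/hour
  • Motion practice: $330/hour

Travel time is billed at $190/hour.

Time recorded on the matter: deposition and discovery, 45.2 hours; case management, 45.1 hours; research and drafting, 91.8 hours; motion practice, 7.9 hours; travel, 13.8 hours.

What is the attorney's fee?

$51,380.50

Deposition and discovery: 45.2 × $390 = $17,628.00
Case management: 45.1 × $205 = $9,245.50
Research and drafting: 91.8 × $210 = $19,278.00
Motion practice: 7.9 × $330 = $2,607.00
Subtotal: $17,628.00 + $9,245.50 + $19,278.00 + $2,607.00 = $48,758.50
Travel: 13.8 × $190 = $2,622.00
Total: $48,758.50 + $2,622.00 = $51,380.50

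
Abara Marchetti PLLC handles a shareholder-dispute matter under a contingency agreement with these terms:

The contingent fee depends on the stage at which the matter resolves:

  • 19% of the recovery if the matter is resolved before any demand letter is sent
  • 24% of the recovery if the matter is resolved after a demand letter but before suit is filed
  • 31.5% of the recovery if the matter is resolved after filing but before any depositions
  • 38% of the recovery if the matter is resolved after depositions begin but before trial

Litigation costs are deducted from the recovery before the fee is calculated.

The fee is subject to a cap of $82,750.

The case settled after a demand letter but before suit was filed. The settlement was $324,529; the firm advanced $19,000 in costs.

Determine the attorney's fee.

Fee base (net of costs): $324,529 − $19,000 = $305,529
The matter settled after a demand letter but before suit was filed, so the 24% rate applies.
$305,529 × 24% = $73,326.96
$73,326.96 is under the $82,750 cap.

$73,326.96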